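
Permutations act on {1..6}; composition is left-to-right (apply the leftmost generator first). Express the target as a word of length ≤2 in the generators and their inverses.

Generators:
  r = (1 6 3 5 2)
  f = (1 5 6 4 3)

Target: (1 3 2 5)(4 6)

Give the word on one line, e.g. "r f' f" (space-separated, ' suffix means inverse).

  after f: (1 5 6 4 3)
  after r': (1 3 2 5)(4 6)

f r'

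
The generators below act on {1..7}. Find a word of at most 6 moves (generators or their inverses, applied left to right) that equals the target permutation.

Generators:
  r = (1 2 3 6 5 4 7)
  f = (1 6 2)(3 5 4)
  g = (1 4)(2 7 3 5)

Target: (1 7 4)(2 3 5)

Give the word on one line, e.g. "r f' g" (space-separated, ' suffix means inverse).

f g' r' g'

  after f: (1 6 2)(3 5 4)
  after g': (1 6 5)(2 4 7)
  after r': (1 3 2 5 7)
  after g': (1 7 4)(2 3 5)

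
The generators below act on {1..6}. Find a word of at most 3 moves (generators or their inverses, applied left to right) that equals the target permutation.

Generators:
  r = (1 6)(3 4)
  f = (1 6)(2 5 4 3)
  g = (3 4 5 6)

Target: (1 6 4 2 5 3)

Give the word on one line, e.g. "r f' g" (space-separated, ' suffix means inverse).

g' f

  after g': (3 6 5 4)
  after f: (1 6 4 2 5 3)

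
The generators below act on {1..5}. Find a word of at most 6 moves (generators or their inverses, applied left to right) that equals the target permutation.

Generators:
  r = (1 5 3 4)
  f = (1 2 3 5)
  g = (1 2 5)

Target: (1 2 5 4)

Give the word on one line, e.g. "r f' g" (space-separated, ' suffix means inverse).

  after r: (1 5 3 4)
  after r: (1 3)(4 5)
  after g': (1 3 5 4 2)
  after f': (1 2 5 4)

r r g' f'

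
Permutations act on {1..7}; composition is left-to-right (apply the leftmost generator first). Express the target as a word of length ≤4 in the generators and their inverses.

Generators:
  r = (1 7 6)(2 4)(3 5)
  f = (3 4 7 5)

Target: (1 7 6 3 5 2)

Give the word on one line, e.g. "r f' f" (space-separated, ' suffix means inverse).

  after r': (1 6 7)(2 4)(3 5)
  after f: (1 6 5 4 2 7)
  after r': (1 7 6 3 5 2)

r' f r'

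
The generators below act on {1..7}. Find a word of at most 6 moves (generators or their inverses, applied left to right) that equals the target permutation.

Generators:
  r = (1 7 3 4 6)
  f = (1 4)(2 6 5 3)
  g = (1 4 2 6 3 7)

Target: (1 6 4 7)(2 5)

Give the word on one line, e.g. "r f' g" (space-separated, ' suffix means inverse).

r' g' r' f' g'

  after r': (1 6 4 3 7)
  after g': (1 2 4 6)
  after r': (1 2 3 7)
  after f': (1 3 7 4)(2 5 6)
  after g': (1 6 4 7)(2 5)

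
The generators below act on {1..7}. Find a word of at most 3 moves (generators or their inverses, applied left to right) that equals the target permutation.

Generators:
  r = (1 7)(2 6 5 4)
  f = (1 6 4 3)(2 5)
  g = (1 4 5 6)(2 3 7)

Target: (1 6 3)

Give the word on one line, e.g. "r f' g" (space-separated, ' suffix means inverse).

  after r': (1 7)(2 4 5 6)
  after r': (2 5)(4 6)
  after f: (1 6 3)

r' r' f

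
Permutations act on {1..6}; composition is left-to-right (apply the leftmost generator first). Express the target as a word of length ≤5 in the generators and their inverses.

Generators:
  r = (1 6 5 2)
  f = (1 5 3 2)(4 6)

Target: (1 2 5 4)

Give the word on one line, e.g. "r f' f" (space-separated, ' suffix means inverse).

f' r f'

  after f': (1 2 3 5)(4 6)
  after r: (2 3)(4 5 6)
  after f': (1 2 5 4)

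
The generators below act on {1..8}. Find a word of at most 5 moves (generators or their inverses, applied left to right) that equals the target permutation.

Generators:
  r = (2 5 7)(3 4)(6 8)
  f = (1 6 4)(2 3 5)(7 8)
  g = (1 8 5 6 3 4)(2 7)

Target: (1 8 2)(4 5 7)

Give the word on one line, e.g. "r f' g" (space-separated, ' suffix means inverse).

  after g: (1 8 5 6 3 4)(2 7)
  after g: (1 5 3)(4 8 6)
  after f: (1 2 3 6)(4 7 8)
  after g': (1 7)(2 6 4)(3 5 8)
  after f': (1 8 2)(4 5 7)

g g f g' f'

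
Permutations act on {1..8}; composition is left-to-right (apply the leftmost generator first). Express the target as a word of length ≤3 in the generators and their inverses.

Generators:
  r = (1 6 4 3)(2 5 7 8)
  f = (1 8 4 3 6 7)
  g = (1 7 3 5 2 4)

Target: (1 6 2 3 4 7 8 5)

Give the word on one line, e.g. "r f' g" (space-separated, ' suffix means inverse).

  after r: (1 6 4 3)(2 5 7 8)
  after g': (1 6 2 3 4 7 8 5)

r g'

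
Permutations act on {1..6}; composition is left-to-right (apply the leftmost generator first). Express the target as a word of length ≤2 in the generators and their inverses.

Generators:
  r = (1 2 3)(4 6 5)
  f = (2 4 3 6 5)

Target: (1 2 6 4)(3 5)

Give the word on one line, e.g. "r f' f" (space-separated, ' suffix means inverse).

f r

  after f: (2 4 3 6 5)
  after r: (1 2 6 4)(3 5)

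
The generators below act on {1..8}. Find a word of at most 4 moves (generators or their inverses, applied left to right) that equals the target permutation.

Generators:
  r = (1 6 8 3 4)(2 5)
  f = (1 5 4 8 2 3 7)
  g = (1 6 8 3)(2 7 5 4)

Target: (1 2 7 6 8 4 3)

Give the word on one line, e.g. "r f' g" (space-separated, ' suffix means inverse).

r' f r f'

  after r': (1 4 3 8 6)(2 5)
  after f: (1 8 6 5 3 2 4 7)
  after r: (1 3 5 4 7 6 2)
  after f': (1 2 7 6 8 4 3)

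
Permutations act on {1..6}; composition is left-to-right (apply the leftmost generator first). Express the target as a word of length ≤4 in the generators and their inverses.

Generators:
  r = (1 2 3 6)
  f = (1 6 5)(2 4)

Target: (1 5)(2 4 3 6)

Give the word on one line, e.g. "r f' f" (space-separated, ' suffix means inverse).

  after f': (1 5 6)(2 4)
  after r: (1 5)(2 4 3 6)

f' r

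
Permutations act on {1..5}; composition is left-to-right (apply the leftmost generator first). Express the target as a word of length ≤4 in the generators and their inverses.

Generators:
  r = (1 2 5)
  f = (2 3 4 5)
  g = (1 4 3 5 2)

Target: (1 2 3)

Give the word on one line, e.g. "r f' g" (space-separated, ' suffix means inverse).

  after f': (2 5 4 3)
  after f': (2 4)(3 5)
  after r': (1 5 3 2 4)
  after g: (1 2 3)

f' f' r' g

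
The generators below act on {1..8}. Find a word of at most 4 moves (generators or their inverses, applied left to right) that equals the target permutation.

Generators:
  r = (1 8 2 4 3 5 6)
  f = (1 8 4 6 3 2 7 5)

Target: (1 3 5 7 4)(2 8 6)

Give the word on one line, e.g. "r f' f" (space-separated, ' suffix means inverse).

r f' r' f

  after r: (1 8 2 4 3 5 6)
  after f': (2 8 3 7)(4 6 5)
  after r': (1 6 3 7 8 4 5 2)
  after f: (1 3 5 7 4)(2 8 6)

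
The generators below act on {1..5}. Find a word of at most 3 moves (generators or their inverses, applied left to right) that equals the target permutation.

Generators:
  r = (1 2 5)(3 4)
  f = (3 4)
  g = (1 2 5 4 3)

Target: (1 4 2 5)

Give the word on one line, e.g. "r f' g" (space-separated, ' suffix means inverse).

  after g': (1 3 4 5 2)
  after r': (1 4 2 5)

g' r'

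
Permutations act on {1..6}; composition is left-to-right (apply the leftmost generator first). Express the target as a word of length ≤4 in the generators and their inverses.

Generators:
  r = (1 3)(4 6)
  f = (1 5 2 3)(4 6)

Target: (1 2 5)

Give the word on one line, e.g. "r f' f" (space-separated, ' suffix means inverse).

r f' r r

  after r: (1 3)(4 6)
  after f': (1 2 5)
  after r: (1 2 5 3)(4 6)
  after r: (1 2 5)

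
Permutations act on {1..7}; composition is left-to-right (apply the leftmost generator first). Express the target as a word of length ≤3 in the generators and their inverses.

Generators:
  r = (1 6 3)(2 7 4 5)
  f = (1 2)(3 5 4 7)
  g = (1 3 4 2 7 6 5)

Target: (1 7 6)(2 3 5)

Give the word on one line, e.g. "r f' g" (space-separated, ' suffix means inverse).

r' r' g'

  after r': (1 3 6)(2 5 4 7)
  after r': (1 6 3)(2 4)(5 7)
  after g': (1 7 6)(2 3 5)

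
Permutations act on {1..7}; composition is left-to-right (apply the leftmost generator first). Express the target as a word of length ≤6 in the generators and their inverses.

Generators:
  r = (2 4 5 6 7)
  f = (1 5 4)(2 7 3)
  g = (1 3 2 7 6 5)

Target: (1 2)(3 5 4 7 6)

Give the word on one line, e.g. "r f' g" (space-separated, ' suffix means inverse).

f g' g' g'

  after f: (1 5 4)(2 7 3)
  after g': (1 6 7)(4 5)
  after g': (1 7 5 4 6 2 3)
  after g': (1 2)(3 5 4 7 6)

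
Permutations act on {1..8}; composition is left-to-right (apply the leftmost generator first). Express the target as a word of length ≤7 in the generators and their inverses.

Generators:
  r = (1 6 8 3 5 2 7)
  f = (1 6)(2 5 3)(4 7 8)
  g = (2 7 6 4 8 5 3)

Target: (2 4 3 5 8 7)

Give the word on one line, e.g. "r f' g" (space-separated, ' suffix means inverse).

  after f': (1 6)(2 3 5)(4 8 7)
  after f': (2 5 3)(4 7 8)
  after g': (2 8 6 7 4)
  after f: (1 6 8)(2 4 5 3)
  after r': (2 4 3 5 8 7)

f' f' g' f r'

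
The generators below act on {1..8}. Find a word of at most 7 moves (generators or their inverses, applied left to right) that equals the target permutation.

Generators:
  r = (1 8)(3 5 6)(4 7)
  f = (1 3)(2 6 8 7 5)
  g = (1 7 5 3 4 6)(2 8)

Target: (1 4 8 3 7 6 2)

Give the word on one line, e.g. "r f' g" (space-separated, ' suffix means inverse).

  after r: (1 8)(3 5 6)(4 7)
  after r: (3 6 5)
  after f': (1 3 2 5)(6 7 8)
  after g: (1 4 6 5 7 2 3 8)
  after f: (1 4 8 3 7 6 2)

r r f' g f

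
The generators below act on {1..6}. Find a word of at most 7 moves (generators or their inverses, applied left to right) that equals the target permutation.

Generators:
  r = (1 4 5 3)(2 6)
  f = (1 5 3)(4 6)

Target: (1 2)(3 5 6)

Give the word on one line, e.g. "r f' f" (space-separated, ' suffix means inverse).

f r' f' r f'

  after f: (1 5 3)(4 6)
  after r': (1 4 2 6)
  after f': (1 6 3 5)(2 4)
  after r: (1 2 5 4 6)
  after f': (1 2)(3 5 6)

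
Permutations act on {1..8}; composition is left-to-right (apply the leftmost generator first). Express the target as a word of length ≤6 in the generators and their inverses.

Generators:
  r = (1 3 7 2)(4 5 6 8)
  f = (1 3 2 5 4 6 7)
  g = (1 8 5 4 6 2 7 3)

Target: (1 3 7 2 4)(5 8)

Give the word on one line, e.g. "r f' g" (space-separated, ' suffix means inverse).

r' g' f r'

  after r': (1 2 7 3)(4 8 6 5)
  after g': (1 6 8 4)
  after f: (1 7)(2 5 4 3)(6 8)
  after r': (1 3 7 2 4)(5 8)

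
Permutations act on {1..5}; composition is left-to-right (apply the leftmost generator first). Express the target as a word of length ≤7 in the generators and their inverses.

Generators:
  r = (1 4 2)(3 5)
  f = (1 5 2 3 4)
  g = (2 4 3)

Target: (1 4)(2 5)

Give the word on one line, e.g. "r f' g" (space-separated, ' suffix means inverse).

  after r': (1 2 4)(3 5)
  after g: (1 4)(2 3 5)
  after r': (2 5 4)
  after r': (1 2 3 5)
  after r': (1 4)(2 5)

r' g r' r' r'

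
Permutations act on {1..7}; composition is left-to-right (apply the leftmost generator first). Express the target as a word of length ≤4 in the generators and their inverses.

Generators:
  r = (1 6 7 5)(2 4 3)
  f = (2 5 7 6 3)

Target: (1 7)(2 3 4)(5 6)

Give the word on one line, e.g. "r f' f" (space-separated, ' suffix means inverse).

r r

  after r: (1 6 7 5)(2 4 3)
  after r: (1 7)(2 3 4)(5 6)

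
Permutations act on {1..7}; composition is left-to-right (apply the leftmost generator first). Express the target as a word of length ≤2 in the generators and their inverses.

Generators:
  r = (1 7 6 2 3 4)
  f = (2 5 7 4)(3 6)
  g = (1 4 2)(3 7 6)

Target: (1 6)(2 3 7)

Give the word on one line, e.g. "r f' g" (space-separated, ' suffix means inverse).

g' r'

  after g': (1 2 4)(3 6 7)
  after r': (1 6)(2 3 7)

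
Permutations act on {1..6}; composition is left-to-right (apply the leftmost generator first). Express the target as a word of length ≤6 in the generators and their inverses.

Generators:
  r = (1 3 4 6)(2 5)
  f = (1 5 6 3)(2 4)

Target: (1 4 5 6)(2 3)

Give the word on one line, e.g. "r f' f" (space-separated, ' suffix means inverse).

  after f': (1 3 6 5)(2 4)
  after f': (1 6)(3 5)
  after r': (1 4 3 2 5)
  after f: (1 2 6 3 4)
  after f: (1 4 5 6)(2 3)

f' f' r' f f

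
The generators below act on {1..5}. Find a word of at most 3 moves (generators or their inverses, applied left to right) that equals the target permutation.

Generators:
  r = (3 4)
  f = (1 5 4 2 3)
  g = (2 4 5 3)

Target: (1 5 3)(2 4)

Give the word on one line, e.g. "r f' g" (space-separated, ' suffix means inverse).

f r'

  after f: (1 5 4 2 3)
  after r': (1 5 3)(2 4)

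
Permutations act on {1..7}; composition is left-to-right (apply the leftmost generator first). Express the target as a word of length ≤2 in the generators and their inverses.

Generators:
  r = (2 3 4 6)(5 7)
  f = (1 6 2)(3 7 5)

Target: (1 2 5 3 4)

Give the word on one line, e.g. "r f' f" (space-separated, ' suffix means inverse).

r f'

  after r: (2 3 4 6)(5 7)
  after f': (1 2 5 3 4)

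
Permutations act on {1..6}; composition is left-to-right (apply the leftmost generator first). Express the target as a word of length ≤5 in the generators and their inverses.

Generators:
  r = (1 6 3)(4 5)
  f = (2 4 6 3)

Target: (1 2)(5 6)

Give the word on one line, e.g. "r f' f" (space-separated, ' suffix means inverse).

  after r: (1 6 3)(4 5)
  after f: (1 3)(2 4 5 6)
  after f: (1 2 6 4 5 3)
  after r': (1 2)(5 6)

r f f r'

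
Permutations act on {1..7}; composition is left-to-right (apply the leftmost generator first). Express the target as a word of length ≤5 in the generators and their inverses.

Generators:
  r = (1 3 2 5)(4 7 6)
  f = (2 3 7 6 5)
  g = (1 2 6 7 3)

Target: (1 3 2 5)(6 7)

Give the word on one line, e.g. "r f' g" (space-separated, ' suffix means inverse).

  after f': (2 5 6 7 3)
  after r': (1 5 7)(4 6)
  after f': (1 6 4 7)(2 5 3)
  after r': (1 7 5)
  after f': (1 3 2 5)(6 7)

f' r' f' r' f'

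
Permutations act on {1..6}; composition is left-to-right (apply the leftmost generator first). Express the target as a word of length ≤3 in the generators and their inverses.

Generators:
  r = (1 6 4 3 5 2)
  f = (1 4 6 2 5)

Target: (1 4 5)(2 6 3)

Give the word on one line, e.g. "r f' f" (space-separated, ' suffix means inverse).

r r

  after r: (1 6 4 3 5 2)
  after r: (1 4 5)(2 6 3)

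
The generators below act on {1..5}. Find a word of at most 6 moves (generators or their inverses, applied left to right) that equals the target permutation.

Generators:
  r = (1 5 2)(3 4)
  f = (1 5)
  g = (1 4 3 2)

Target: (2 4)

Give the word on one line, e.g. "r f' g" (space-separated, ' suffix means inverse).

  after r: (1 5 2)(3 4)
  after f': (2 5)(3 4)
  after f': (1 5 2)(3 4)
  after g: (1 5)(2 4)
  after f: (2 4)

r f' f' g f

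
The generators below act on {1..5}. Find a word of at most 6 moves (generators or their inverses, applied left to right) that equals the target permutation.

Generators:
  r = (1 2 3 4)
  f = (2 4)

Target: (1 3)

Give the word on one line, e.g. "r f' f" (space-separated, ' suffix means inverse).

f' r f' r' f

  after f': (2 4)
  after r: (1 2)(3 4)
  after f': (1 4 3 2)
  after r': (1 3)(2 4)
  after f: (1 3)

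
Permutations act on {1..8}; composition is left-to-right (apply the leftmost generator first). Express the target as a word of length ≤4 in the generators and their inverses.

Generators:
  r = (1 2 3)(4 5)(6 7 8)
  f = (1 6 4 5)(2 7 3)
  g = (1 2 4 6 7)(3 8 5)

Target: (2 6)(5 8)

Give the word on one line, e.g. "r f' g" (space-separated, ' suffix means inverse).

r' f' r' f'

  after r': (1 3 2)(4 5)(6 8 7)
  after f': (1 7)(2 5 6 8)
  after r': (1 6 7 3 2 4 5 8)
  after f': (2 6)(5 8)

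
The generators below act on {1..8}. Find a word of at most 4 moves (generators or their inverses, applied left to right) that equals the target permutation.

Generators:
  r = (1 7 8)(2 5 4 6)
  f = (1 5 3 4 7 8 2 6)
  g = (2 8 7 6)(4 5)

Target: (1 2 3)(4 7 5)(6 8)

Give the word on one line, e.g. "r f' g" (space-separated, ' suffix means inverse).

f r' f' g'

  after f: (1 5 3 4 7 8 2 6)
  after r': (1 2 4)(3 5)(6 8)
  after f': (1 8 2 3)(4 6 7)
  after g': (1 2 3)(4 7 5)(6 8)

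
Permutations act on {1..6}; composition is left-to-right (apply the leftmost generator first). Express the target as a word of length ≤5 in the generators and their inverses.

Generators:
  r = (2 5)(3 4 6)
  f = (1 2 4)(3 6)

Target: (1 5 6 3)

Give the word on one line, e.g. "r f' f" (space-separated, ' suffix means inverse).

  after r: (2 5)(3 4 6)
  after f: (1 2 5 4 3)
  after r: (1 5 6 3)

r f r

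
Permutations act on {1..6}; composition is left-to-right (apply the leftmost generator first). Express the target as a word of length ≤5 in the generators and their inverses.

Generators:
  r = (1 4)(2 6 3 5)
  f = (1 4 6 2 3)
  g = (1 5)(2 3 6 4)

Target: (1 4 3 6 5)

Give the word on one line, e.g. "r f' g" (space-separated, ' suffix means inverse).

  after f: (1 4 6 2 3)
  after r: (2 5)(3 4)
  after r: (1 4 5 6 3)
  after f': (2 6)(4 5)
  after r': (1 4 3 6 5)

f r r f' r'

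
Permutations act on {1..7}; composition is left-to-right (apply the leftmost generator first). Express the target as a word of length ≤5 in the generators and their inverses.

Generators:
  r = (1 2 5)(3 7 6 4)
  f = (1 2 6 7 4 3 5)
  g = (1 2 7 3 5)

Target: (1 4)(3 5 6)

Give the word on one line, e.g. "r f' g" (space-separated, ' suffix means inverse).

r g f

  after r: (1 2 5)(3 7 6 4)
  after g: (1 7 6 4 5 2)
  after f: (1 4)(3 5 6)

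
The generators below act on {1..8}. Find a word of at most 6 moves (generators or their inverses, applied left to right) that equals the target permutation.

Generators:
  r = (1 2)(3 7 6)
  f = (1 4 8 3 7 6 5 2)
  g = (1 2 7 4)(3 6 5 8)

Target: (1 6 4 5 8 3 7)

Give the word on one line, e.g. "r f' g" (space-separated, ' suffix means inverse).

g g f' r'

  after g: (1 2 7 4)(3 6 5 8)
  after g: (1 7)(2 4)(3 5)(6 8)
  after f': (1 3 6 4 5 8 7 2)
  after r': (1 6 4 5 8 3 7)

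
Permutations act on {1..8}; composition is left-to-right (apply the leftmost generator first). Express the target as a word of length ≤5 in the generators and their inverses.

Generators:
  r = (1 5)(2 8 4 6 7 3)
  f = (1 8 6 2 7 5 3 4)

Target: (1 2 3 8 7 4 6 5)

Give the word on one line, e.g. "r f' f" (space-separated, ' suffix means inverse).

f f f

  after f: (1 8 6 2 7 5 3 4)
  after f: (1 6 7 3)(2 5 4 8)
  after f: (1 2 3 8 7 4 6 5)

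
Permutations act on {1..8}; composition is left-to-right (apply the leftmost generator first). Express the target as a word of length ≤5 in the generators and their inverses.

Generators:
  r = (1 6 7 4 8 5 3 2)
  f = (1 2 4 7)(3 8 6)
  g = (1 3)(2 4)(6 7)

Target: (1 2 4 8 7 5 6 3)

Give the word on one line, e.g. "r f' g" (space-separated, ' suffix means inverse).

g f' r f f

  after g: (1 3)(2 4)(6 7)
  after f': (1 6 4)(3 7 8)
  after r: (1 7 5 3 4 6 8 2)
  after f: (3 7 5 8 4)
  after f: (1 2 4 8 7 5 6 3)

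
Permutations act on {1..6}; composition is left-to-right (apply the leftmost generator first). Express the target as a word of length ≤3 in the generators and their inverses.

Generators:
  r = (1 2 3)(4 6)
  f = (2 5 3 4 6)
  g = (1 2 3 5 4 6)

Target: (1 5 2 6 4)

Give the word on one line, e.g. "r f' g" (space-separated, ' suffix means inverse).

  after r': (1 3 2)(4 6)
  after f: (1 4 2)(3 5)
  after g': (1 5 2 6 4)

r' f g'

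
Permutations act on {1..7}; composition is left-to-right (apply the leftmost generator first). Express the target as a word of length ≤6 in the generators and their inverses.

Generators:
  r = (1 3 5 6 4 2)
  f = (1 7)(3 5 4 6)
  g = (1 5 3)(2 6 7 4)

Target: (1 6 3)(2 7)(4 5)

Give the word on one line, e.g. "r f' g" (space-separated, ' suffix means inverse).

g' g' f' f'

  after g': (1 3 5)(2 4 7 6)
  after g': (1 5 3)(2 7)(4 6)
  after f': (1 3 7 2)(5 6)
  after f': (1 6 3)(2 7)(4 5)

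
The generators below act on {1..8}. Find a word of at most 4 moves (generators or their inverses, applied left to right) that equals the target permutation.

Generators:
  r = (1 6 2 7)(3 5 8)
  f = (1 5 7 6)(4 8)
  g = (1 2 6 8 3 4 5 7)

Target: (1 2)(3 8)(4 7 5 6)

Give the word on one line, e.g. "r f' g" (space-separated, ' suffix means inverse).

  after g: (1 2 6 8 3 4 5 7)
  after f: (1 2)(3 8)(4 7 5 6)

g f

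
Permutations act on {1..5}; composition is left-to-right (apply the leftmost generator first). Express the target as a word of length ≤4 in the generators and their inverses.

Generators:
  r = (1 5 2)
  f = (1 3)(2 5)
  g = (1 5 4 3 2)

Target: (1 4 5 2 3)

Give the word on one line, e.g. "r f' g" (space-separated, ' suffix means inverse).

  after f': (1 3)(2 5)
  after r: (1 3 5)
  after g': (1 4 5 2 3)

f' r g'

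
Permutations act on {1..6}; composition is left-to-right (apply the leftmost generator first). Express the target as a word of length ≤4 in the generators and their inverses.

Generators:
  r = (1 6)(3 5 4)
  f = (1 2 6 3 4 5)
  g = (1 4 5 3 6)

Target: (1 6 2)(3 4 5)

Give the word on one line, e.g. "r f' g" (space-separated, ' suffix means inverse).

  after f': (1 5 4 3 6 2)
  after r': (1 3)(2 6)
  after g: (1 6 2)(3 4 5)

f' r' g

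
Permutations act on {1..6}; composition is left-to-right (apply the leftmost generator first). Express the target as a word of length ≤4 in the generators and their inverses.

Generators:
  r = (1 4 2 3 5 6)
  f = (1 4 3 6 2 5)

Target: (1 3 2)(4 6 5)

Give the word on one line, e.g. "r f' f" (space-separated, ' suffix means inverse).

f f

  after f: (1 4 3 6 2 5)
  after f: (1 3 2)(4 6 5)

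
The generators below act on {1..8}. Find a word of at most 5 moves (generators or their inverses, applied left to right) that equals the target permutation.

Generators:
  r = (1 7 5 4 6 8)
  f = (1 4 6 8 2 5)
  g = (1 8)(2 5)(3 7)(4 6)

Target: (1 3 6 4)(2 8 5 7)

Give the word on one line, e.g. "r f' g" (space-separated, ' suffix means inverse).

r g' r' r' r'

  after r: (1 7 5 4 6 8)
  after g': (1 3 7 2 5 6)
  after r': (1 3)(2 7)(4 5)(6 8)
  after r': (1 3 8 4 7 2)
  after r': (1 3 6 4)(2 8 5 7)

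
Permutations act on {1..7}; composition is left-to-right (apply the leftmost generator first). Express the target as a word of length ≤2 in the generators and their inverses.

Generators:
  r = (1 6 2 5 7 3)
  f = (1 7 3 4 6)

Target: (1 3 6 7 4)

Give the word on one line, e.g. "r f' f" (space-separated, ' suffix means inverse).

  after f: (1 7 3 4 6)
  after f: (1 3 6 7 4)

f f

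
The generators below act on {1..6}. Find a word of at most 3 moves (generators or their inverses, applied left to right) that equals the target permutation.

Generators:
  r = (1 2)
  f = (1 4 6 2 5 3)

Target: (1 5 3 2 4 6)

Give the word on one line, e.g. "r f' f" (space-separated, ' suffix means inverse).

  after r': (1 2)
  after f: (1 5 3)(2 4 6)
  after r': (1 5 3 2 4 6)

r' f r'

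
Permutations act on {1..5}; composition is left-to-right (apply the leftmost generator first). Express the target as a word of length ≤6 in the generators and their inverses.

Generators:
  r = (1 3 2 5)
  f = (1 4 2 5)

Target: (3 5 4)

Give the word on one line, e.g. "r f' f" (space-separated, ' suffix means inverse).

  after f': (1 5 2 4)
  after f': (1 2)(4 5)
  after r: (1 5 4)(2 3)
  after r: (3 5 4)

f' f' r r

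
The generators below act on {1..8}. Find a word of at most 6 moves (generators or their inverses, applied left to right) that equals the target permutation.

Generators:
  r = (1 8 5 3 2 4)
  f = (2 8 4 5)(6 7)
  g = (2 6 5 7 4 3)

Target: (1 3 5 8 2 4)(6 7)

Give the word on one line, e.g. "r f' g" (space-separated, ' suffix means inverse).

  after f: (2 8 4 5)(6 7)
  after r': (1 4 8 2)(3 5)(6 7)
  after f: (1 5 3 2)
  after r: (1 3 4)(2 8 5)
  after f: (1 3 5 8 2 4)(6 7)

f r' f r f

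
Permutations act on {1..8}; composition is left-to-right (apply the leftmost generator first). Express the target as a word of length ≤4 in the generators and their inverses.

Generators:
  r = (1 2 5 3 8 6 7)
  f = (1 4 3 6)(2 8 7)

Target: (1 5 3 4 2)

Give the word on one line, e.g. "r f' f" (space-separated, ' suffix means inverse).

  after r': (1 7 6 8 3 5 2)
  after f: (1 2 4 3 5 8 6 7)
  after r: (1 5 6)(2 4 8 7)
  after f': (1 5 3 4 2)

r' f r f'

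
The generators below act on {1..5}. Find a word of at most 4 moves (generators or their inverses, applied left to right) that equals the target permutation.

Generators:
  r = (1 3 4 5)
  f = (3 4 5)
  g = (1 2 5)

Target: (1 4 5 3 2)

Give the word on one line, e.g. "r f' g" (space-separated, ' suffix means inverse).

  after f': (3 5 4)
  after g: (1 2 5 4 3)
  after g: (1 5 4 3 2)
  after f': (1 4 5 3 2)

f' g g f'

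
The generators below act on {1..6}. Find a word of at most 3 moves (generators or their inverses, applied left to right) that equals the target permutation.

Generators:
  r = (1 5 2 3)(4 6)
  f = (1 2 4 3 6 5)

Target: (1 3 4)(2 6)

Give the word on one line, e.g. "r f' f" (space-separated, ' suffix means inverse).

f r

  after f: (1 2 4 3 6 5)
  after r: (1 3 4)(2 6)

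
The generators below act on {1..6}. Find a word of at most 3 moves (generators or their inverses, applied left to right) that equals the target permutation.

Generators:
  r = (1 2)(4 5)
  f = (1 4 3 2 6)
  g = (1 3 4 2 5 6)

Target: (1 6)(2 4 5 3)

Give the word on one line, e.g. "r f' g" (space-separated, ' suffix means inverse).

  after r': (1 2)(4 5)
  after f: (1 6)(2 4 5 3)

r' f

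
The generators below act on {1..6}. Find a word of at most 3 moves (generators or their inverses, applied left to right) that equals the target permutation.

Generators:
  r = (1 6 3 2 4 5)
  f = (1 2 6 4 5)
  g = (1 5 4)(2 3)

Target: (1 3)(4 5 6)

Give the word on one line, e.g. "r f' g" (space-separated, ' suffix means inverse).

  after f: (1 2 6 4 5)
  after g': (1 3 2 6 5 4)
  after f': (1 3)(4 5 6)

f g' f'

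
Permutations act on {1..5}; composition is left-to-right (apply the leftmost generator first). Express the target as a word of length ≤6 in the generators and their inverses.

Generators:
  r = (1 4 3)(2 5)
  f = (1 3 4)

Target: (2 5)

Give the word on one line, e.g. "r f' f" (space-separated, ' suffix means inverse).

r' f' r r f'

  after r': (1 3 4)(2 5)
  after f': (2 5)
  after r: (1 4 3)
  after r: (1 3 4)(2 5)
  after f': (2 5)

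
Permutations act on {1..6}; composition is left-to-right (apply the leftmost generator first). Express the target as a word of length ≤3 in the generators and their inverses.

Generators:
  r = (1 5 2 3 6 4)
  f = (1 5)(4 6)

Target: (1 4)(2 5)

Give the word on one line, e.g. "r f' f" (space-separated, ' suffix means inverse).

  after r': (1 4 6 3 2 5)
  after f': (1 6 3 2)
  after r: (1 4)(2 5)

r' f' r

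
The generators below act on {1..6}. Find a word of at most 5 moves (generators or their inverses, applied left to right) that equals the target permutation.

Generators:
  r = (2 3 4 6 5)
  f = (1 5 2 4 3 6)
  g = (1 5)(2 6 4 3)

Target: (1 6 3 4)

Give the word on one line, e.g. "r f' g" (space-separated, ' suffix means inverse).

  after f': (1 6 3 4 2 5)
  after r': (1 4 5)(2 6)
  after g': (1 6 3 4)

f' r' g'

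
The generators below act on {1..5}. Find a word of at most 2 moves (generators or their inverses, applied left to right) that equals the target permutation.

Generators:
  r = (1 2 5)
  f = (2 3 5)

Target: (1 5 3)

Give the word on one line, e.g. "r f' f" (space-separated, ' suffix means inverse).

  after f': (2 5 3)
  after r': (1 5 3)

f' r'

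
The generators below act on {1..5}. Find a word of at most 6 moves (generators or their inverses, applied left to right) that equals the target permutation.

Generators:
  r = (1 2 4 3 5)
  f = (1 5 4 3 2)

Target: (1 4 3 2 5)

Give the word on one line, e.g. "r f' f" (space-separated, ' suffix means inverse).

  after r: (1 2 4 3 5)
  after f: (2 3 4)
  after f: (1 5 4)
  after r': (1 3 4 5 2)
  after r': (1 4 3 2 5)

r f f r' r'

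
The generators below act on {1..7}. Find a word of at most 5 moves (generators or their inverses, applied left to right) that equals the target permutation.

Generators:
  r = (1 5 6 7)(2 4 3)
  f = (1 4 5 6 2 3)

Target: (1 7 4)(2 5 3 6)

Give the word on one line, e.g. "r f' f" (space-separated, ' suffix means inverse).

  after f: (1 4 5 6 2 3)
  after r': (1 2 4)(3 7 6)
  after f: (1 3 7 2 5 6)
  after f: (2 6 4 5)(3 7)
  after r': (1 7 4)(2 5 3 6)

f r' f f r'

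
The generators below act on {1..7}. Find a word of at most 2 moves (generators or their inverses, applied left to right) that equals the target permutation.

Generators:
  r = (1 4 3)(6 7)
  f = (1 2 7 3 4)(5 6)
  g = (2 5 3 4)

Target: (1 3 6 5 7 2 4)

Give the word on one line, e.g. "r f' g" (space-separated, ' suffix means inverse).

  after f': (1 4 3 7 2)(5 6)
  after r: (1 3 6 5 7 2 4)

f' r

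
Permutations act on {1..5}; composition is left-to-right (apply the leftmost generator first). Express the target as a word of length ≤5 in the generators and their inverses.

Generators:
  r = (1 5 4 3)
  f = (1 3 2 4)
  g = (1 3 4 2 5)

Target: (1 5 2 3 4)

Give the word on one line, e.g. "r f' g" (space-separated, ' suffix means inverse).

r r f r

  after r: (1 5 4 3)
  after r: (1 4)(3 5)
  after f: (2 4 3 5)
  after r: (1 5 2 3 4)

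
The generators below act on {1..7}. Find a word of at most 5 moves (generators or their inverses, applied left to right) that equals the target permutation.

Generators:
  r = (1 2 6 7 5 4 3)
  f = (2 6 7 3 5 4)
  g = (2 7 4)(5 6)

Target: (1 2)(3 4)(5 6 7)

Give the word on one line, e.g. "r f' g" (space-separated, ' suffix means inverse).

r' f g' f g'

  after r': (1 3 4 5 7 6 2)
  after f: (1 5 3 2)
  after g': (1 6 5 3 4 7 2)
  after f: (1 7 6 4 3 2)
  after g': (1 2)(3 4)(5 6 7)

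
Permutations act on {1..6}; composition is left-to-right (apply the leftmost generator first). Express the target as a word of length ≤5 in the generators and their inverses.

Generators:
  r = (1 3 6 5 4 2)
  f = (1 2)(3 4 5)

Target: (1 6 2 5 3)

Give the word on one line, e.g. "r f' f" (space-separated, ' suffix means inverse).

r f r' r'

  after r: (1 3 6 5 4 2)
  after f: (1 4)(3 6)
  after r': (1 5 6)(2 4)
  after r': (1 6 2 5 3)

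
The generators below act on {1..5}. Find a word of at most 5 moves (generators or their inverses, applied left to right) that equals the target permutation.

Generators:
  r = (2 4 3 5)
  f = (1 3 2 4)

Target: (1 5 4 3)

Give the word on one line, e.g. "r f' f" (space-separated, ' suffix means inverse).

f r f

  after f: (1 3 2 4)
  after r: (1 5 2 3 4)
  after f: (1 5 4 3)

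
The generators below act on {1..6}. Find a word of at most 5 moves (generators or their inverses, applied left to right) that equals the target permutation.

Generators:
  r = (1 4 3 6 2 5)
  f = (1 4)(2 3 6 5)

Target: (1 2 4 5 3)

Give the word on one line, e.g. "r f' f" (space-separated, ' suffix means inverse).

  after f': (1 4)(2 5 6 3)
  after r: (1 3 5 2)
  after r: (1 6 2 4 3)
  after f: (1 5 2)(3 4 6)
  after f: (1 2 4 5 3)

f' r r f f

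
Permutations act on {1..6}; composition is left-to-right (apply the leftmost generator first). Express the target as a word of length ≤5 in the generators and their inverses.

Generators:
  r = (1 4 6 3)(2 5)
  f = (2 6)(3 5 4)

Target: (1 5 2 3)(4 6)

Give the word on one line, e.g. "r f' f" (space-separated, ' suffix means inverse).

r f f

  after r: (1 4 6 3)(2 5)
  after f: (1 3)(2 4)(5 6)
  after f: (1 5 2 3)(4 6)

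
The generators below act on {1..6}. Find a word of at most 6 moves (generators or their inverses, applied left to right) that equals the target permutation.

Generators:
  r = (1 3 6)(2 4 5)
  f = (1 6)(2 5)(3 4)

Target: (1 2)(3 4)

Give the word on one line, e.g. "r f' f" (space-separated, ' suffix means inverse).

f' r' f r'

  after f': (1 6)(2 5)(3 4)
  after r': (1 3 2 4)
  after f: (1 4 6)(2 3 5)
  after r': (1 2)(3 4)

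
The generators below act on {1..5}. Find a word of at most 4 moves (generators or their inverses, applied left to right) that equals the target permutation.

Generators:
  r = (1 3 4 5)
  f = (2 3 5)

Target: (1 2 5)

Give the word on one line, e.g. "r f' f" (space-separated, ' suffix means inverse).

  after f: (2 3 5)
  after r: (1 3)(2 4 5)
  after f': (1 2 4 3)
  after r: (1 2 5)

f r f' r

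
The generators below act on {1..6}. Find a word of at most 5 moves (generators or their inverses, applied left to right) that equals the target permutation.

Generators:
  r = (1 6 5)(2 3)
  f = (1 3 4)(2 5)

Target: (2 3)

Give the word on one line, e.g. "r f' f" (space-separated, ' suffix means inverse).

  after r: (1 6 5)(2 3)
  after r: (1 5 6)
  after r: (2 3)

r r r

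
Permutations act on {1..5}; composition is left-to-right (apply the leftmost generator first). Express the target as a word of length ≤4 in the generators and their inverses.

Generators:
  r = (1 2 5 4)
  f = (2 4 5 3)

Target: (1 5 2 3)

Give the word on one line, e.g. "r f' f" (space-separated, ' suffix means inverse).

r f r'

  after r: (1 2 5 4)
  after f: (1 4)(2 3)
  after r': (1 5 2 3)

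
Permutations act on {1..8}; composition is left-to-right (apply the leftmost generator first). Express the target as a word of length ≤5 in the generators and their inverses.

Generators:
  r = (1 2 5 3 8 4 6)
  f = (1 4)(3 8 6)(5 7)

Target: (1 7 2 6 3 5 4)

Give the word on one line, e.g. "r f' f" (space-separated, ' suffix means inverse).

  after r': (1 6 4 8 3 5 2)
  after f: (1 3 7 5 2 4 6)
  after r': (1 5)(2 8 3 7)
  after f: (1 7 2 6 3 5 4)

r' f r' f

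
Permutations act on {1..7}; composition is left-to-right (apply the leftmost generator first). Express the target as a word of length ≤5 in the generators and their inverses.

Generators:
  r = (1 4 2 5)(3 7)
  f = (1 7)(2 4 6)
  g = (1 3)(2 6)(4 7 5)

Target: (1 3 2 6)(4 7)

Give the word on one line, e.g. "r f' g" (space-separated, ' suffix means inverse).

  after g: (1 3)(2 6)(4 7 5)
  after r: (1 7)(2 6 5)(3 4)
  after r: (1 3 2 6)(4 7)

g r r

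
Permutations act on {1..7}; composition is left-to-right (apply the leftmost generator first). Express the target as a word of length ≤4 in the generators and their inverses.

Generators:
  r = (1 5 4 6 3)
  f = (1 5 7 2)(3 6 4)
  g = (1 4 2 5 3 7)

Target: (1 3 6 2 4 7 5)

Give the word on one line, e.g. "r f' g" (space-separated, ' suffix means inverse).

f g

  after f: (1 5 7 2)(3 6 4)
  after g: (1 3 6 2 4 7 5)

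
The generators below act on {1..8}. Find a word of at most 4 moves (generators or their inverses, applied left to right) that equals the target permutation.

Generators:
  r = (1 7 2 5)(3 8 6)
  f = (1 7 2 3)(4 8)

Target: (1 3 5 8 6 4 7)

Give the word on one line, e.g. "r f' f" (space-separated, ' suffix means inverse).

f' r' f r

  after f': (1 3 2 7)(4 8)
  after r': (1 6 8 4 3 7 5 2)
  after f: (1 6 4)(2 7 5 3)
  after r: (1 3 5 8 6 4 7)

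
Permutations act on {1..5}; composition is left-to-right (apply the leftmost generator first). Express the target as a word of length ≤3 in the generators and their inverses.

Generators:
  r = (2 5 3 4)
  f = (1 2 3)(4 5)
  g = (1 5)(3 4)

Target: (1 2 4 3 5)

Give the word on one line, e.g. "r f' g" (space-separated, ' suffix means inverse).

r f

  after r: (2 5 3 4)
  after f: (1 2 4 3 5)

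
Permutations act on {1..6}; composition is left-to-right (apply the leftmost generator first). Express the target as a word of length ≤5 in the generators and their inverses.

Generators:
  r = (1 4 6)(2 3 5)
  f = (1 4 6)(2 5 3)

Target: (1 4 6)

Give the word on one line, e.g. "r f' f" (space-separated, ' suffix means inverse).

  after f: (1 4 6)(2 5 3)
  after f: (1 6 4)(2 3 5)
  after r: (2 5 3)
  after r: (1 4 6)

f f r r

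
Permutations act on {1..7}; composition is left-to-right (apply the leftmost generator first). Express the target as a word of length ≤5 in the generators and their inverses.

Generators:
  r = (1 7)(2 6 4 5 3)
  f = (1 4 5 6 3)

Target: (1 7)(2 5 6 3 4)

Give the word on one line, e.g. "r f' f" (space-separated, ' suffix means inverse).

r r r

  after r: (1 7)(2 6 4 5 3)
  after r: (2 4 3 6 5)
  after r: (1 7)(2 5 6 3 4)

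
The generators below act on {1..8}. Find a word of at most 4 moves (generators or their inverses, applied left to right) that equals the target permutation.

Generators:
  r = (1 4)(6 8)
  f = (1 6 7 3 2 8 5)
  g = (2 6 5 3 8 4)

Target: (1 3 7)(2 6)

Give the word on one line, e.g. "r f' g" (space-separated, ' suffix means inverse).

  after f': (1 5 8 2 3 7 6)
  after r': (1 5 6 4)(2 3 7 8)
  after g: (1 3 7 4)(2 8 6)
  after r': (1 3 7)(2 6)

f' r' g r'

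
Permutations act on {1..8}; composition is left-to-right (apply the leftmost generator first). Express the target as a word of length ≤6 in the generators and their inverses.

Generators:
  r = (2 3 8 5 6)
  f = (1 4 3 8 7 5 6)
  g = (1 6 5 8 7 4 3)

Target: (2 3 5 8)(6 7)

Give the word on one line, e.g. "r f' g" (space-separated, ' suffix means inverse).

g' g' f g r

  after g': (1 3 4 7 8 5 6)
  after g': (1 4 8 6 3 7 5)
  after f: (1 3 5 4 7 6 8)
  after g: (3 8 6 7 5)
  after r: (2 3 5 8)(6 7)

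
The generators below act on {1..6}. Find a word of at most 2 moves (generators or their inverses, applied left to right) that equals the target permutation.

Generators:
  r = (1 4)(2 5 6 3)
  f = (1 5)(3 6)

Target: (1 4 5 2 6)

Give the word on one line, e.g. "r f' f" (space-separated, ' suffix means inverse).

r' f'

  after r': (1 4)(2 3 6 5)
  after f': (1 4 5 2 6)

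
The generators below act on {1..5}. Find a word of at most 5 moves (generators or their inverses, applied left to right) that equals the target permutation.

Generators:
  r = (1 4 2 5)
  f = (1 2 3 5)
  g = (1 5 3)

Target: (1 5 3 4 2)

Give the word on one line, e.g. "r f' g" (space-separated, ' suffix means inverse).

f f g f r

  after f: (1 2 3 5)
  after f: (1 3)(2 5)
  after g: (2 3 5)
  after f: (1 2 5 3)
  after r: (1 5 3 4 2)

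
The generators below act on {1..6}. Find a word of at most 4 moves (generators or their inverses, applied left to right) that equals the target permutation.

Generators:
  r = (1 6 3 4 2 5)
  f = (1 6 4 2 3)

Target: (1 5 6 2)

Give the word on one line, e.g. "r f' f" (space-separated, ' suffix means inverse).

  after r': (1 5 2 4 3 6)
  after f: (1 5 3 4)
  after f: (1 5)(2 3)(4 6)
  after f: (1 5 6 2)

r' f f f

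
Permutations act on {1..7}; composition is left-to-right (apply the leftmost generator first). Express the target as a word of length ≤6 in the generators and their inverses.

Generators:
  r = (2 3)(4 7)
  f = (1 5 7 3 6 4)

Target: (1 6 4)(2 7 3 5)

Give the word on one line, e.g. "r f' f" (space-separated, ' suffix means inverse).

  after f: (1 5 7 3 6 4)
  after f: (1 7 6)(3 4 5)
  after r': (1 4 5 2 3 7 6)
  after f': (1 6 4)(2 7 3 5)

f f r' f'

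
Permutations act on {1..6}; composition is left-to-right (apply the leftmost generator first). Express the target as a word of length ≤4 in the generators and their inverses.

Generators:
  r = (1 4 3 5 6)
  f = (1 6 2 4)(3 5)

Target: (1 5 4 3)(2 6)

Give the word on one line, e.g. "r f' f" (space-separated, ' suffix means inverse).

r' r' r' f'

  after r': (1 6 5 3 4)
  after r': (1 5 4 6 3)
  after r': (1 3 6 4 5)
  after f': (1 5 4 3)(2 6)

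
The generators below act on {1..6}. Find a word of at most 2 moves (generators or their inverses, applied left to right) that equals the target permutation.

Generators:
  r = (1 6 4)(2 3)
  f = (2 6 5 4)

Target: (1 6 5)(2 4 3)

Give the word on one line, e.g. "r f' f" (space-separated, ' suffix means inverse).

f r

  after f: (2 6 5 4)
  after r: (1 6 5)(2 4 3)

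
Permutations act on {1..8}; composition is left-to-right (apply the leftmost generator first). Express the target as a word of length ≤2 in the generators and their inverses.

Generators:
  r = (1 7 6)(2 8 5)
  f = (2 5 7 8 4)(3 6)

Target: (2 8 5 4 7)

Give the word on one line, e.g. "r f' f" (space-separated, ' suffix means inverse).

f' f'

  after f': (2 4 8 7 5)(3 6)
  after f': (2 8 5 4 7)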